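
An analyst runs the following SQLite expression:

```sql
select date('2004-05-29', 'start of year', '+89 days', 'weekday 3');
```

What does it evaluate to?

`start of year` rewinds 2004-05-29 to 2004-01-01.
Applying '+89 days' to 2004-01-01: counting 89 days forward gives 2004-03-30.
`weekday 3` advances to the next Wednesday; 2004-03-30 is a Tuesday, so it moves forward to 2004-03-31.

2004-03-31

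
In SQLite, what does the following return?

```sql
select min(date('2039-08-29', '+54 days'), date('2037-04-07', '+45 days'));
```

date('2039-08-29', '+54 days') → 2039-10-22.
date('2037-04-07', '+45 days') → 2037-05-22.
Earlier of the two is 2037-05-22.

2037-05-22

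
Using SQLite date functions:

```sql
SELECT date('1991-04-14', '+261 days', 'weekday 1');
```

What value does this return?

Applying '+261 days' to 1991-04-14: counting 261 days forward gives 1991-12-31.
`weekday 1` advances to the next Monday; 1991-12-31 is a Tuesday, so it moves forward to 1992-01-06.

1992-01-06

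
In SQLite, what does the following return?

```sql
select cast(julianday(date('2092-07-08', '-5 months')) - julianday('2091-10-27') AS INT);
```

104

Adding -5 months to 2092-07-08 gives 2092-02-08.
4 days remain in October 2091 after the 27th (31 − 27).
November 2091: 30 days.
December 2091: 31 days.
January 2092: 31 days.
Then 8 days into February 2092.
Total: 4 + 30 + 31 + 31 + 8 = 104.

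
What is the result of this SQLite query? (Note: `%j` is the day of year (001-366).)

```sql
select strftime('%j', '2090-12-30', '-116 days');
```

First apply '-116 days': 2090-12-30 → 2090-09-05.
Day-of-year for 2090-09-05: days since 2090-01-01 inclusive = 248, zero-padded to 248.

248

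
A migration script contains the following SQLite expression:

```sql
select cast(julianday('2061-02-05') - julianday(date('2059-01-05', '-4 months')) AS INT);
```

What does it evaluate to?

Adding -4 months to 2059-01-05 gives 2058-09-05.
25 days remain in September 2058 after the 5th (30 − 5).
Full months from October 2058 through January 2061 contribute their day counts.
Then 5 days into February 2061.
Total: 25 + 31 + 30 + 31 + 31 + 28 + 31 + 30 + 31 + 30 + 31 + 31 + 30 + 31 + 30 + 31 + 31 + 29 + 31 + 30 + 31 + 30 + 31 + 31 + 30 + 31 + 30 + 31 + 31 + 5 = 884.

884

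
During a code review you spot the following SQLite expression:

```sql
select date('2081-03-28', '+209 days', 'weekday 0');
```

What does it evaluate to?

Applying '+209 days' to 2081-03-28: counting 209 days forward gives 2081-10-23.
`weekday 0` advances to the next Sunday; 2081-10-23 is a Thursday, so it moves forward to 2081-10-26.

2081-10-26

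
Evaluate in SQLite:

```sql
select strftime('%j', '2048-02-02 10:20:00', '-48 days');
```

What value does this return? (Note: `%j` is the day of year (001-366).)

350

First apply '-48 days': 2048-02-02 10:20:00 → 2047-12-16 10:20:00.
Day-of-year for 2047-12-16: days since 2047-01-01 inclusive = 350, zero-padded to 350.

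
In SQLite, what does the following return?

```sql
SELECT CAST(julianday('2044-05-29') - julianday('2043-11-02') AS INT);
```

209

28 days remain in November 2043 after the 2nd (30 − 2).
December 2043: 31 days.
January 2044: 31 days.
February 2044: 29 days (leap year).
March 2044: 31 days.
April 2044: 30 days.
Then 29 days into May 2044.
Total: 28 + 31 + 31 + 29 + 31 + 30 + 29 = 209.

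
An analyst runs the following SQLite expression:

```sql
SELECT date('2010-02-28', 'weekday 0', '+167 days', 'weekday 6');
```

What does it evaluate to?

`weekday 0` advances to the next Sunday; 2010-02-28 is already a Sunday, so it stays at 2010-02-28.
Applying '+167 days' to 2010-02-28: counting 167 days forward gives 2010-08-14.
`weekday 6` advances to the next Saturday; 2010-08-14 is already a Saturday, so it stays at 2010-08-14.

2010-08-14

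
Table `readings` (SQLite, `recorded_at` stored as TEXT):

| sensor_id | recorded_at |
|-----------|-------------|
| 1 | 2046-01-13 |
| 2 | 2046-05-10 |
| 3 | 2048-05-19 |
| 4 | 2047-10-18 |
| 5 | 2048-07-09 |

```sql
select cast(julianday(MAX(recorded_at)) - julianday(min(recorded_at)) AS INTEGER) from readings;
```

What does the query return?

MIN = 2046-01-13, MAX = 2048-07-09.
18 days remain in January 2046 after the 13th (31 − 13).
Full months from February 2046 through June 2048 contribute their day counts.
Then 9 days into July 2048.
Total: 18 + 28 + 31 + 30 + 31 + 30 + 31 + 31 + 30 + 31 + 30 + 31 + 31 + 28 + 31 + 30 + 31 + 30 + 31 + 31 + 30 + 31 + 30 + 31 + 31 + 29 + 31 + 30 + 31 + 30 + 9 = 908.

908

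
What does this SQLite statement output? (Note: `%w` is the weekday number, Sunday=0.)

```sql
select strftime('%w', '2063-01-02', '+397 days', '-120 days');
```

First apply '+397 days', '-120 days': 2063-01-02 → 2063-10-06.
2063-10-06 is a Saturday; with Sunday=0 that is 6.

6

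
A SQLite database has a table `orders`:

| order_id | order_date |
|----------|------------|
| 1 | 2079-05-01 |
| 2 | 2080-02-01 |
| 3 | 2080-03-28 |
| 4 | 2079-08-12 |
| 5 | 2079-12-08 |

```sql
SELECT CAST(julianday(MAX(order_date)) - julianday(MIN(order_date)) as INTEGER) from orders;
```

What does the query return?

MIN = 2079-05-01, MAX = 2080-03-28.
30 days remain in May 2079 after the 1st (31 − 1).
Full months from June 2079 through February 2080 contribute their day counts.
Then 28 days into March 2080.
Total: 30 + 30 + 31 + 31 + 30 + 31 + 30 + 31 + 31 + 29 + 28 = 332.

332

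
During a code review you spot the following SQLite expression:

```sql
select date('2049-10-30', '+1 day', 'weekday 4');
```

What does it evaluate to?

Advancing 1 more day within October lands on 2049-10-31.
`weekday 4` advances to the next Thursday; 2049-10-31 is a Sunday, so it moves forward to 2049-11-04.

2049-11-04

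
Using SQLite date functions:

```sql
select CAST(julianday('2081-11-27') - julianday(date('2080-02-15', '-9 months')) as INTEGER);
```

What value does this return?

927

Adding -9 months to 2080-02-15 gives 2079-05-15.
16 days remain in May 2079 after the 15th (31 − 15).
Full months from June 2079 through October 2081 contribute their day counts.
Then 27 days into November 2081.
Total: 16 + 30 + 31 + 31 + 30 + 31 + 30 + 31 + 31 + 29 + 31 + 30 + 31 + 30 + 31 + 31 + 30 + 31 + 30 + 31 + 31 + 28 + 31 + 30 + 31 + 30 + 31 + 31 + 30 + 31 + 27 = 927.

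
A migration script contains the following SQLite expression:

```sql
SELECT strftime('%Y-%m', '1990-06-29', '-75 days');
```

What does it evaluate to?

First apply '-75 days': 1990-06-29 → 1990-04-15.
`%Y-%m` extracts the year-month: 1990-04.

1990-04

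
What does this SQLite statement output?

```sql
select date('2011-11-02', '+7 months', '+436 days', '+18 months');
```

Adding +7 months to 2011-11-02 gives 2012-06-02.
Applying '+436 days' to 2012-06-02: counting 436 days forward gives 2013-08-12.
Adding +18 months to 2013-08-12 gives 2015-02-12.

2015-02-12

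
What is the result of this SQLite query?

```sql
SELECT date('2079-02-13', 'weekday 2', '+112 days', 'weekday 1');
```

`weekday 2` advances to the next Tuesday; 2079-02-13 is a Monday, so it moves forward to 2079-02-14.
Applying '+112 days' to 2079-02-14: counting 112 days forward gives 2079-06-06.
`weekday 1` advances to the next Monday; 2079-06-06 is a Tuesday, so it moves forward to 2079-06-12.

2079-06-12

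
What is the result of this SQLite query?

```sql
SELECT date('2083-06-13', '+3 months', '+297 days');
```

Adding +3 months to 2083-06-13 gives 2083-09-13.
Applying '+297 days' to 2083-09-13: counting 297 days forward gives 2084-07-06.

2084-07-06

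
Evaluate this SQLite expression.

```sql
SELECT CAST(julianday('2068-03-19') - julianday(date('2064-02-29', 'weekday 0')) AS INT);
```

1478

`weekday 0` advances to the next Sunday; 2064-02-29 is a Friday, so it moves forward to 2064-03-02.
29 days remain in March 2064 after the 2nd (31 − 2).
Full months from April 2064 through February 2068 contribute their day counts.
Then 19 days into March 2068.
Total: 29 + 30 + 31 + 30 + 31 + 31 + 30 + 31 + 30 + 31 + 31 + 28 + 31 + 30 + 31 + 30 + 31 + 31 + 30 + 31 + 30 + 31 + 31 + 28 + 31 + 30 + 31 + 30 + 31 + 31 + 30 + 31 + 30 + 31 + 31 + 28 + 31 + 30 + 31 + 30 + 31 + 31 + 30 + 31 + 30 + 31 + 31 + 29 + 19 = 1478.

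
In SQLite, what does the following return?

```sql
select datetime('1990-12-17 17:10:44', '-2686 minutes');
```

2686 minutes = 44h 46m; -2686 minutes from 1990-12-17 17:10:44 is 1990-12-15 20:24:44 (crosses midnight).

1990-12-15 20:24:44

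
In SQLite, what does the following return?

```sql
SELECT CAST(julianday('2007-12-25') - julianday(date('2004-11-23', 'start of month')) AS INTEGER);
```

`start of month` rewinds 2004-11-23 to 2004-11-01.
29 days remain in November 2004 after the 1st (30 − 1).
Full months from December 2004 through November 2007 contribute their day counts.
Then 25 days into December 2007.
Total: 29 + 31 + 31 + 28 + 31 + 30 + 31 + 30 + 31 + 31 + 30 + 31 + 30 + 31 + 31 + 28 + 31 + 30 + 31 + 30 + 31 + 31 + 30 + 31 + 30 + 31 + 31 + 28 + 31 + 30 + 31 + 30 + 31 + 31 + 30 + 31 + 30 + 25 = 1149.

1149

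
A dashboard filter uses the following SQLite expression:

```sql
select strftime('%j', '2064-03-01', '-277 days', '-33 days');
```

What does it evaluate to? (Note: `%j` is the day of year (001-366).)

First apply '-277 days', '-33 days': 2064-03-01 → 2063-04-26.
Day-of-year for 2063-04-26: days since 2063-01-01 inclusive = 116, zero-padded to 116.

116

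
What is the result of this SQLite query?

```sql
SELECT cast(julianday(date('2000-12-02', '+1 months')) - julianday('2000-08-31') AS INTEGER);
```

Adding +1 month to 2000-12-02 gives 2001-01-02.
0 days remain in August 2000 after the 31st (31 − 31).
September 2000: 30 days.
October 2000: 31 days.
November 2000: 30 days.
December 2000: 31 days.
Then 2 days into January 2001.
Total: 0 + 30 + 31 + 30 + 31 + 2 = 124.

124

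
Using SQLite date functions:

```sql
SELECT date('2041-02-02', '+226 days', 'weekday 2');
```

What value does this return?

Applying '+226 days' to 2041-02-02: counting 226 days forward gives 2041-09-16.
`weekday 2` advances to the next Tuesday; 2041-09-16 is a Monday, so it moves forward to 2041-09-17.

2041-09-17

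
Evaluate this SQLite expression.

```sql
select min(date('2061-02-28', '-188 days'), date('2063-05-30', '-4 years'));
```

date('2061-02-28', '-188 days') → 2060-08-24.
date('2063-05-30', '-4 years') → 2059-05-30.
Earlier of the two is 2059-05-30.

2059-05-30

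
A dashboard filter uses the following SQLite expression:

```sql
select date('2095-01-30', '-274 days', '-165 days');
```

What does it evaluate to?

2093-11-17

Applying '-274 days' to 2095-01-30: counting 274 days back gives 2094-05-01.
Applying '-165 days' to 2094-05-01: counting 165 days back gives 2093-11-17.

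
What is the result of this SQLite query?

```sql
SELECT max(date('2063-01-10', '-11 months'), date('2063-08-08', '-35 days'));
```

date('2063-01-10', '-11 months') → 2062-02-10.
date('2063-08-08', '-35 days') → 2063-07-04.
Later of the two is 2063-07-04.

2063-07-04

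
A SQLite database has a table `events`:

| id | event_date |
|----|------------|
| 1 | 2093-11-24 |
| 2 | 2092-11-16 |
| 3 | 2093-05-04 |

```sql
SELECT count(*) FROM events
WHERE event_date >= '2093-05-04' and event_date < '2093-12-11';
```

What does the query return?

2

Rows in [2093-05-04, 2093-12-11): 2093-11-24, 2093-05-04 → 2 rows.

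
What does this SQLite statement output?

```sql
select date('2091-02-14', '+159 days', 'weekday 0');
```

Applying '+159 days' to 2091-02-14: counting 159 days forward gives 2091-07-23.
`weekday 0` advances to the next Sunday; 2091-07-23 is a Monday, so it moves forward to 2091-07-29.

2091-07-29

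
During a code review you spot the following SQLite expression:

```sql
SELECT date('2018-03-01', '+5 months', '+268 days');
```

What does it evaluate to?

Adding +5 months to 2018-03-01 gives 2018-08-01.
Applying '+268 days' to 2018-08-01: counting 268 days forward gives 2019-04-26.

2019-04-26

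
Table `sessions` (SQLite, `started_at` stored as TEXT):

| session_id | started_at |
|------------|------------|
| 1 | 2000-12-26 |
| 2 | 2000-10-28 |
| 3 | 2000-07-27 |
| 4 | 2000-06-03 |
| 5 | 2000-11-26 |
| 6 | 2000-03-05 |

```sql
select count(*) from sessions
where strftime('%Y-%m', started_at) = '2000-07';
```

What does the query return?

Rows with year-month 2000-07: 2000-07-27 → 1.

1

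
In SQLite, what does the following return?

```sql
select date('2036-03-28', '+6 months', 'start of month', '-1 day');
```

Adding +6 months to 2036-03-28 gives 2036-09-28.
`start of month` rewinds 2036-09-28 to 2036-09-01.
Going back 1 day from 2036-09-01 reaches 2036-08-31 (last day of August, 31 days).

2036-08-31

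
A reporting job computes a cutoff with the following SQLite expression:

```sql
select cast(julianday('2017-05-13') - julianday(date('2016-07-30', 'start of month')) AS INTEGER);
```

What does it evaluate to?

316

`start of month` rewinds 2016-07-30 to 2016-07-01.
30 days remain in July 2016 after the 1st (31 − 1).
Full months from August 2016 through April 2017 contribute their day counts.
Then 13 days into May 2017.
Total: 30 + 31 + 30 + 31 + 30 + 31 + 31 + 28 + 31 + 30 + 13 = 316.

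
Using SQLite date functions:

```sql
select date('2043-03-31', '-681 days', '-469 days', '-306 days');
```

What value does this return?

Applying '-681 days' to 2043-03-31: counting 681 days back gives 2041-05-19.
Applying '-469 days' to 2041-05-19: counting 469 days back gives 2040-02-05.
Applying '-306 days' to 2040-02-05: counting 306 days back gives 2039-04-05.

2039-04-05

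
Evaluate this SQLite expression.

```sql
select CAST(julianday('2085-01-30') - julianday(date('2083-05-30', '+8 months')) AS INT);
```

Adding +8 months to 2083-05-30 gives 2084-01-30.
1 day remains in January 2084 after the 30th (31 − 30).
Full months from February 2084 through December 2084 contribute their day counts.
Then 30 days into January 2085.
Total: 1 + 29 + 31 + 30 + 31 + 30 + 31 + 31 + 30 + 31 + 30 + 31 + 30 = 366.

366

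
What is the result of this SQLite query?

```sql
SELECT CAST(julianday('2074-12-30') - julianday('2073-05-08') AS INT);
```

601

23 days remain in May 2073 after the 8th (31 − 8).
Full months from June 2073 through November 2074 contribute their day counts.
Then 30 days into December 2074.
Total: 23 + 30 + 31 + 31 + 30 + 31 + 30 + 31 + 31 + 28 + 31 + 30 + 31 + 30 + 31 + 31 + 30 + 31 + 30 + 30 = 601.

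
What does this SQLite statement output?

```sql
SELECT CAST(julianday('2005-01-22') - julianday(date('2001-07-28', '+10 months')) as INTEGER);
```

Adding +10 months to 2001-07-28 gives 2002-05-28.
3 days remain in May 2002 after the 28th (31 − 28).
Full months from June 2002 through December 2004 contribute their day counts.
Then 22 days into January 2005.
Total: 3 + 30 + 31 + 31 + 30 + 31 + 30 + 31 + 31 + 28 + 31 + 30 + 31 + 30 + 31 + 31 + 30 + 31 + 30 + 31 + 31 + 29 + 31 + 30 + 31 + 30 + 31 + 31 + 30 + 31 + 30 + 31 + 22 = 970.

970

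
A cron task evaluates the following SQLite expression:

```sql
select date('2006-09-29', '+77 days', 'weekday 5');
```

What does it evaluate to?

Applying '+77 days' to 2006-09-29: counting 77 days forward gives 2006-12-15.
`weekday 5` advances to the next Friday; 2006-12-15 is already a Friday, so it stays at 2006-12-15.

2006-12-15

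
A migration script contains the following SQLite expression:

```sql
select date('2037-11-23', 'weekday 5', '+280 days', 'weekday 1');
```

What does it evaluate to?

2038-09-06

`weekday 5` advances to the next Friday; 2037-11-23 is a Monday, so it moves forward to 2037-11-27.
Applying '+280 days' to 2037-11-27: counting 280 days forward gives 2038-09-03.
`weekday 1` advances to the next Monday; 2038-09-03 is a Friday, so it moves forward to 2038-09-06.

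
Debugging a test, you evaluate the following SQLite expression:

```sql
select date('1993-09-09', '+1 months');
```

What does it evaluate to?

Adding +1 month to 1993-09-09 gives 1993-10-09.

1993-10-09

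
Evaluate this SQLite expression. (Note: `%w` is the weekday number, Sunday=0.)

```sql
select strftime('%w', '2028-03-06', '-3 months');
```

1

First apply '-3 months': 2028-03-06 → 2027-12-06.
2027-12-06 is a Monday; with Sunday=0 that is 1.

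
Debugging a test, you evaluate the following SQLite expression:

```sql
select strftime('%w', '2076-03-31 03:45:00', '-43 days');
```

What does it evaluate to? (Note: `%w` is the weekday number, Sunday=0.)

1

First apply '-43 days': 2076-03-31 03:45:00 → 2076-02-17 03:45:00.
2076-02-17 is a Monday; with Sunday=0 that is 1.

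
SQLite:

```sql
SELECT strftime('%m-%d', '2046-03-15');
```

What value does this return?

`%m-%d` extracts the month-day: 03-15.

03-15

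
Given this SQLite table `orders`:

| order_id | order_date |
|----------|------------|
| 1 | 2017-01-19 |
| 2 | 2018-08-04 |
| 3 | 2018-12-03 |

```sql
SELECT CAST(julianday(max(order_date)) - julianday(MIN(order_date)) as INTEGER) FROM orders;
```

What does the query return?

MIN = 2017-01-19, MAX = 2018-12-03.
12 days remain in January 2017 after the 19th (31 − 19).
Full months from February 2017 through November 2018 contribute their day counts.
Then 3 days into December 2018.
Total: 12 + 28 + 31 + 30 + 31 + 30 + 31 + 31 + 30 + 31 + 30 + 31 + 31 + 28 + 31 + 30 + 31 + 30 + 31 + 31 + 30 + 31 + 30 + 3 = 683.

683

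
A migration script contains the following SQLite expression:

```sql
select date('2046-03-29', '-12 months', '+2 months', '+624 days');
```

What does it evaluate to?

2047-02-12

Adding -12 months to 2046-03-29 gives 2045-03-29.
Adding +2 months to 2045-03-29 gives 2045-05-29.
Applying '+624 days' to 2045-05-29: counting 624 days forward gives 2047-02-12.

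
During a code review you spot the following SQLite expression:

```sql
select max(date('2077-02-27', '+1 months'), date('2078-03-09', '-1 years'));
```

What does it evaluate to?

2077-03-27

date('2077-02-27', '+1 months') → 2077-03-27.
date('2078-03-09', '-1 years') → 2077-03-09.
Later of the two is 2077-03-27.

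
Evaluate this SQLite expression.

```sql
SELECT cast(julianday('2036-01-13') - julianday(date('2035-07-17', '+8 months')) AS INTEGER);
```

Adding +8 months to 2035-07-17 gives 2036-03-17.
18 days remain in January 2036 after the 13th (31 − 13).
February 2036: 29 days (leap year).
Then 17 days into March 2036.
Total: 18 + 29 + 17 = 64.
The subtraction is earlier − later, so the result is −64 → -64.

-64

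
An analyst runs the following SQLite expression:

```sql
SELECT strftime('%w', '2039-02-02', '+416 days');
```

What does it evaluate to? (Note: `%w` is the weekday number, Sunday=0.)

First apply '+416 days': 2039-02-02 → 2040-03-24.
2040-03-24 is a Saturday; with Sunday=0 that is 6.

6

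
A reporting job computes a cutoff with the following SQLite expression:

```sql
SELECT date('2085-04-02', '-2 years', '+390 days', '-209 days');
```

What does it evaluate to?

2083-09-30

Adding -2 years to 2085-04-02 gives 2083-04-02.
Applying '+390 days' to 2083-04-02: counting 390 days forward gives 2084-04-26.
Applying '-209 days' to 2084-04-26: counting 209 days back gives 2083-09-30.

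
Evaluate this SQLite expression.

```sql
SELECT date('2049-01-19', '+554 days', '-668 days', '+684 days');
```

Applying '+554 days' to 2049-01-19: counting 554 days forward gives 2050-07-27.
Applying '-668 days' to 2050-07-27: counting 668 days back gives 2048-09-27.
Applying '+684 days' to 2048-09-27: counting 684 days forward gives 2050-08-12.

2050-08-12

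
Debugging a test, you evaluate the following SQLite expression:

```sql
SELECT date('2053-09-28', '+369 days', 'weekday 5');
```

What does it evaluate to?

Applying '+369 days' to 2053-09-28: counting 369 days forward gives 2054-10-02.
`weekday 5` advances to the next Friday; 2054-10-02 is already a Friday, so it stays at 2054-10-02.

2054-10-02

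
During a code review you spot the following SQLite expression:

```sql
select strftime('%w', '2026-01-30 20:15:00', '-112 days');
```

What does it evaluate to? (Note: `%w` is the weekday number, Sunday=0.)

5

First apply '-112 days': 2026-01-30 20:15:00 → 2025-10-10 20:15:00.
2025-10-10 is a Friday; with Sunday=0 that is 5.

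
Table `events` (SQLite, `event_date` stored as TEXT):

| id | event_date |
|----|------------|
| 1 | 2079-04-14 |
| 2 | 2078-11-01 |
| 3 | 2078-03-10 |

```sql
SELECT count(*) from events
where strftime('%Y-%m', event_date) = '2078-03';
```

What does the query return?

Rows with year-month 2078-03: 2078-03-10 → 1.

1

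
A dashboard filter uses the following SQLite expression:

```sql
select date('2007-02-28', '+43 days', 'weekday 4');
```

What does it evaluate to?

Applying '+43 days' to 2007-02-28: counting 43 days forward gives 2007-04-12.
`weekday 4` advances to the next Thursday; 2007-04-12 is already a Thursday, so it stays at 2007-04-12.

2007-04-12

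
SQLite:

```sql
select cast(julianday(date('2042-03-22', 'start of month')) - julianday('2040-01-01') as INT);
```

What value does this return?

`start of month` rewinds 2042-03-22 to 2042-03-01.
30 days remain in January 2040 after the 1st (31 − 1).
Full months from February 2040 through February 2042 contribute their day counts.
Then 1 day into March 2042.
Total: 30 + 29 + 31 + 30 + 31 + 30 + 31 + 31 + 30 + 31 + 30 + 31 + 31 + 28 + 31 + 30 + 31 + 30 + 31 + 31 + 30 + 31 + 30 + 31 + 31 + 28 + 1 = 790.

790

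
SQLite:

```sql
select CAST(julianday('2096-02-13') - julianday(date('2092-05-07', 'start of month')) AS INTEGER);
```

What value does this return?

1383

`start of month` rewinds 2092-05-07 to 2092-05-01.
30 days remain in May 2092 after the 1st (31 − 1).
Full months from June 2092 through January 2096 contribute their day counts.
Then 13 days into February 2096.
Total: 30 + 30 + 31 + 31 + 30 + 31 + 30 + 31 + 31 + 28 + 31 + 30 + 31 + 30 + 31 + 31 + 30 + 31 + 30 + 31 + 31 + 28 + 31 + 30 + 31 + 30 + 31 + 31 + 30 + 31 + 30 + 31 + 31 + 28 + 31 + 30 + 31 + 30 + 31 + 31 + 30 + 31 + 30 + 31 + 31 + 13 = 1383.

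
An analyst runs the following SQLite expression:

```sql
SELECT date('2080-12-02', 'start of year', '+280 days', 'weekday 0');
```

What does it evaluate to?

`start of year` rewinds 2080-12-02 to 2080-01-01.
Applying '+280 days' to 2080-01-01: counting 280 days forward gives 2080-10-07.
`weekday 0` advances to the next Sunday; 2080-10-07 is a Monday, so it moves forward to 2080-10-13.

2080-10-13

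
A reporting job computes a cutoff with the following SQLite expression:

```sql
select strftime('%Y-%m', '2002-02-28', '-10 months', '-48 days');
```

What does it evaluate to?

First apply '-10 months', '-48 days': 2002-02-28 → 2001-03-11.
`%Y-%m` extracts the year-month: 2001-03.

2001-03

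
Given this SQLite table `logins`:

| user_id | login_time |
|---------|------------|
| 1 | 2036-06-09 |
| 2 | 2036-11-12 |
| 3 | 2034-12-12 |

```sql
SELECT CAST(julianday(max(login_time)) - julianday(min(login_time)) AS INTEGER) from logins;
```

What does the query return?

701

MIN = 2034-12-12, MAX = 2036-11-12.
19 days remain in December 2034 after the 12th (31 − 12).
Full months from January 2035 through October 2036 contribute their day counts.
Then 12 days into November 2036.
Total: 19 + 31 + 28 + 31 + 30 + 31 + 30 + 31 + 31 + 30 + 31 + 30 + 31 + 31 + 29 + 31 + 30 + 31 + 30 + 31 + 31 + 30 + 31 + 12 = 701.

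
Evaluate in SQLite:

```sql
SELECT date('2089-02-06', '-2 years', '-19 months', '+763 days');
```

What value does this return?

Adding -2 years to 2089-02-06 gives 2087-02-06.
Adding -19 months to 2087-02-06 gives 2085-07-06.
Applying '+763 days' to 2085-07-06: counting 763 days forward gives 2087-08-08.

2087-08-08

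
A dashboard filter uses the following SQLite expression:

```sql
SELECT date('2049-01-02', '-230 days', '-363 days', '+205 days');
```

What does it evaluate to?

2047-12-11

Applying '-230 days' to 2049-01-02: counting 230 days back gives 2048-05-17.
Applying '-363 days' to 2048-05-17: counting 363 days back gives 2047-05-20.
Applying '+205 days' to 2047-05-20: counting 205 days forward gives 2047-12-11.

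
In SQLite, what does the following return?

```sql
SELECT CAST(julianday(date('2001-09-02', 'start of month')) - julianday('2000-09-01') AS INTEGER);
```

365

`start of month` rewinds 2001-09-02 to 2001-09-01.
29 days remain in September 2000 after the 1st (30 − 1).
Full months from October 2000 through August 2001 contribute their day counts.
Then 1 day into September 2001.
Total: 29 + 31 + 30 + 31 + 31 + 28 + 31 + 30 + 31 + 30 + 31 + 31 + 1 = 365.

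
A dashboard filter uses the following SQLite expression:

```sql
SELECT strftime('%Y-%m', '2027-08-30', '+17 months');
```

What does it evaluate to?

First apply '+17 months': 2027-08-30 → 2029-01-30.
`%Y-%m` extracts the year-month: 2029-01.

2029-01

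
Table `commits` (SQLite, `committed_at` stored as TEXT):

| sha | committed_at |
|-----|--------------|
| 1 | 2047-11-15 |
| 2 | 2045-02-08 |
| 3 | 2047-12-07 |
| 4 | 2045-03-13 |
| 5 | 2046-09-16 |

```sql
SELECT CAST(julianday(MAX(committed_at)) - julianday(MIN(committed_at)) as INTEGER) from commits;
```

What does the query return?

1032

MIN = 2045-02-08, MAX = 2047-12-07.
20 days remain in February 2045 after the 8th (28 − 8).
Full months from March 2045 through November 2047 contribute their day counts.
Then 7 days into December 2047.
Total: 20 + 31 + 30 + 31 + 30 + 31 + 31 + 30 + 31 + 30 + 31 + 31 + 28 + 31 + 30 + 31 + 30 + 31 + 31 + 30 + 31 + 30 + 31 + 31 + 28 + 31 + 30 + 31 + 30 + 31 + 31 + 30 + 31 + 30 + 7 = 1032.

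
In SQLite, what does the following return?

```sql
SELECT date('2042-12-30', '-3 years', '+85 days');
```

2040-03-24

Adding -3 years to 2042-12-30 gives 2039-12-30.
Applying '+85 days' to 2039-12-30: counting 85 days forward gives 2040-03-24.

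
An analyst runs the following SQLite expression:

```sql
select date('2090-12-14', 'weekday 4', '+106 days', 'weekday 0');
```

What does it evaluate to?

2091-04-01

`weekday 4` advances to the next Thursday; 2090-12-14 is already a Thursday, so it stays at 2090-12-14.
Applying '+106 days' to 2090-12-14: counting 106 days forward gives 2091-03-30.
`weekday 0` advances to the next Sunday; 2091-03-30 is a Friday, so it moves forward to 2091-04-01.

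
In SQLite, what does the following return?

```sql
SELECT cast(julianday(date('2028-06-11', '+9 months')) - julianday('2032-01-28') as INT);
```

Adding +9 months to 2028-06-11 gives 2029-03-11.
20 days remain in March 2029 after the 11th (31 − 11).
Full months from April 2029 through December 2031 contribute their day counts.
Then 28 days into January 2032.
Total: 20 + 30 + 31 + 30 + 31 + 31 + 30 + 31 + 30 + 31 + 31 + 28 + 31 + 30 + 31 + 30 + 31 + 31 + 30 + 31 + 30 + 31 + 31 + 28 + 31 + 30 + 31 + 30 + 31 + 31 + 30 + 31 + 30 + 31 + 28 = 1053.
The subtraction is earlier − later, so the result is −1053 → -1053.

-1053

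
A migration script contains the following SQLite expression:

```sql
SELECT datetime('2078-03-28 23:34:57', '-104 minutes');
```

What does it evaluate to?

104 minutes = 1h 44m; -104 minutes from 2078-03-28 23:34:57 is 2078-03-28 21:50:57.

2078-03-28 21:50:57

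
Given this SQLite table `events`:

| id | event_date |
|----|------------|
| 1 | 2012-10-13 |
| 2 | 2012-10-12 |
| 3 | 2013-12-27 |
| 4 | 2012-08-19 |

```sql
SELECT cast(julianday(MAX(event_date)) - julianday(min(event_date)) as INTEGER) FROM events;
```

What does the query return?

MIN = 2012-08-19, MAX = 2013-12-27.
12 days remain in August 2012 after the 19th (31 − 19).
Full months from September 2012 through November 2013 contribute their day counts.
Then 27 days into December 2013.
Total: 12 + 30 + 31 + 30 + 31 + 31 + 28 + 31 + 30 + 31 + 30 + 31 + 31 + 30 + 31 + 30 + 27 = 495.

495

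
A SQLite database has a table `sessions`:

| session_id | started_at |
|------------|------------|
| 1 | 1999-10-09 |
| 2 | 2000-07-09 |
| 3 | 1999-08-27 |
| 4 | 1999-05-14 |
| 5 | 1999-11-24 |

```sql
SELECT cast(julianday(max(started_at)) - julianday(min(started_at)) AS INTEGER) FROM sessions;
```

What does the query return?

MIN = 1999-05-14, MAX = 2000-07-09.
17 days remain in May 1999 after the 14th (31 − 14).
Full months from June 1999 through June 2000 contribute their day counts.
Then 9 days into July 2000.
Total: 17 + 30 + 31 + 31 + 30 + 31 + 30 + 31 + 31 + 29 + 31 + 30 + 31 + 30 + 9 = 422.

422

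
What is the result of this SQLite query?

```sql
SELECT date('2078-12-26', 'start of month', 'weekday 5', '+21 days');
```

2078-12-23

`start of month` rewinds 2078-12-26 to 2078-12-01.
`weekday 5` advances to the next Friday; 2078-12-01 is a Thursday, so it moves forward to 2078-12-02.
Advancing 21 more days within December lands on 2078-12-23.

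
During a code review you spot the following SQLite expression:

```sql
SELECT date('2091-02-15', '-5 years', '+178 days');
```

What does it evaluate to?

2086-08-12

Adding -5 years to 2091-02-15 gives 2086-02-15.
Applying '+178 days' to 2086-02-15: counting 178 days forward gives 2086-08-12.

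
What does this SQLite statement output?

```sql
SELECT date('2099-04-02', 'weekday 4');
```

`weekday 4` advances to the next Thursday; 2099-04-02 is already a Thursday, so it stays at 2099-04-02.

2099-04-02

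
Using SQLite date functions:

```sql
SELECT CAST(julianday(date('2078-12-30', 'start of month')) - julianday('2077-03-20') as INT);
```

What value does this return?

621

`start of month` rewinds 2078-12-30 to 2078-12-01.
11 days remain in March 2077 after the 20th (31 − 20).
Full months from April 2077 through November 2078 contribute their day counts.
Then 1 day into December 2078.
Total: 11 + 30 + 31 + 30 + 31 + 31 + 30 + 31 + 30 + 31 + 31 + 28 + 31 + 30 + 31 + 30 + 31 + 31 + 30 + 31 + 30 + 1 = 621.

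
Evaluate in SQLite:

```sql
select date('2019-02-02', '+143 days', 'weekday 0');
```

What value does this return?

Applying '+143 days' to 2019-02-02: counting 143 days forward gives 2019-06-25.
`weekday 0` advances to the next Sunday; 2019-06-25 is a Tuesday, so it moves forward to 2019-06-30.

2019-06-30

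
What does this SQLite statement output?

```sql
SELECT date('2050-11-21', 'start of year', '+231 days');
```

2050-08-20

`start of year` rewinds 2050-11-21 to 2050-01-01.
Applying '+231 days' to 2050-01-01: counting 231 days forward gives 2050-08-20.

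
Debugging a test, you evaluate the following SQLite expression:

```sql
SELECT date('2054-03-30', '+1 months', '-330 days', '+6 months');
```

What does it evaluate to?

2053-12-04

Adding +1 month to 2054-03-30 gives 2054-04-30.
Applying '-330 days' to 2054-04-30: counting 330 days back gives 2053-06-04.
Adding +6 months to 2053-06-04 gives 2053-12-04.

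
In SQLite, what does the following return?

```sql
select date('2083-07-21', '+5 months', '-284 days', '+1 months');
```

2083-04-12

Adding +5 months to 2083-07-21 gives 2083-12-21.
Applying '-284 days' to 2083-12-21: counting 284 days back gives 2083-03-12.
Adding +1 month to 2083-03-12 gives 2083-04-12.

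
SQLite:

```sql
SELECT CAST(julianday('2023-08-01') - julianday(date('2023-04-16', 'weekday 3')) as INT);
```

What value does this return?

104

`weekday 3` advances to the next Wednesday; 2023-04-16 is a Sunday, so it moves forward to 2023-04-19.
11 days remain in April 2023 after the 19th (30 − 19).
May 2023: 31 days.
June 2023: 30 days.
July 2023: 31 days.
Then 1 day into August 2023.
Total: 11 + 31 + 30 + 31 + 1 = 104.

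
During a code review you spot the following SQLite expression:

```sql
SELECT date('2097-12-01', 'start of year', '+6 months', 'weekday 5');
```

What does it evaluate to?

`start of year` rewinds 2097-12-01 to 2097-01-01.
Adding +6 months to 2097-01-01 gives 2097-07-01.
`weekday 5` advances to the next Friday; 2097-07-01 is a Monday, so it moves forward to 2097-07-05.

2097-07-05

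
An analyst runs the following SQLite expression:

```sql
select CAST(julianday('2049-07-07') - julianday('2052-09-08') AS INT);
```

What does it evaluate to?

-1159

24 days remain in July 2049 after the 7th (31 − 7).
Full months from August 2049 through August 2052 contribute their day counts.
Then 8 days into September 2052.
Total: 24 + 31 + 30 + 31 + 30 + 31 + 31 + 28 + 31 + 30 + 31 + 30 + 31 + 31 + 30 + 31 + 30 + 31 + 31 + 28 + 31 + 30 + 31 + 30 + 31 + 31 + 30 + 31 + 30 + 31 + 31 + 29 + 31 + 30 + 31 + 30 + 31 + 31 + 8 = 1159.
The subtraction is earlier − later, so the result is −1159 → -1159.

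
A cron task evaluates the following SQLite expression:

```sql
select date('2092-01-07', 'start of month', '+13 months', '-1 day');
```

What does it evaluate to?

2093-01-31

`start of month` rewinds 2092-01-07 to 2092-01-01.
Adding +13 months to 2092-01-01 gives 2093-02-01.
Going back 1 day from 2093-02-01 reaches 2093-01-31 (last day of January, 31 days).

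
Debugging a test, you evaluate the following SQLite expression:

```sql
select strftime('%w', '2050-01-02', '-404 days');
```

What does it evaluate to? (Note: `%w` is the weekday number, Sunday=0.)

2

First apply '-404 days': 2050-01-02 → 2048-11-24.
2048-11-24 is a Tuesday; with Sunday=0 that is 2.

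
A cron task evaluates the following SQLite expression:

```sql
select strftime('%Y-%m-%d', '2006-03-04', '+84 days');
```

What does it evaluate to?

2006-05-27

First apply '+84 days': 2006-03-04 → 2006-05-27.
`%Y-%m-%d` extracts the ISO date: 2006-05-27.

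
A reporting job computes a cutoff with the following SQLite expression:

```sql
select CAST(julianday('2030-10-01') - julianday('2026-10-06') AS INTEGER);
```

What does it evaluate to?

25 days remain in October 2026 after the 6th (31 − 6).
Full months from November 2026 through September 2030 contribute their day counts.
Then 1 day into October 2030.
Total: 25 + 30 + 31 + 31 + 28 + 31 + 30 + 31 + 30 + 31 + 31 + 30 + 31 + 30 + 31 + 31 + 29 + 31 + 30 + 31 + 30 + 31 + 31 + 30 + 31 + 30 + 31 + 31 + 28 + 31 + 30 + 31 + 30 + 31 + 31 + 30 + 31 + 30 + 31 + 31 + 28 + 31 + 30 + 31 + 30 + 31 + 31 + 30 + 1 = 1456.

1456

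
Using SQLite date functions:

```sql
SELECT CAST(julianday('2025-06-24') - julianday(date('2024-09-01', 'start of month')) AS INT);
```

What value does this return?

`start of month` rewinds 2024-09-01 to 2024-09-01.
29 days remain in September 2024 after the 1st (30 − 1).
Full months from October 2024 through May 2025 contribute their day counts.
Then 24 days into June 2025.
Total: 29 + 31 + 30 + 31 + 31 + 28 + 31 + 30 + 31 + 24 = 296.

296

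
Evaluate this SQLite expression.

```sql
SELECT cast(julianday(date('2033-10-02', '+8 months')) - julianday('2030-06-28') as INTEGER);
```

1435

Adding +8 months to 2033-10-02 gives 2034-06-02.
2 days remain in June 2030 after the 28th (30 − 28).
Full months from July 2030 through May 2034 contribute their day counts.
Then 2 days into June 2034.
Total: 2 + 31 + 31 + 30 + 31 + 30 + 31 + 31 + 28 + 31 + 30 + 31 + 30 + 31 + 31 + 30 + 31 + 30 + 31 + 31 + 29 + 31 + 30 + 31 + 30 + 31 + 31 + 30 + 31 + 30 + 31 + 31 + 28 + 31 + 30 + 31 + 30 + 31 + 31 + 30 + 31 + 30 + 31 + 31 + 28 + 31 + 30 + 31 + 2 = 1435.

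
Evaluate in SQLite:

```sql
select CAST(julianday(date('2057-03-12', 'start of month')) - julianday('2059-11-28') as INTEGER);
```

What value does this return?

`start of month` rewinds 2057-03-12 to 2057-03-01.
30 days remain in March 2057 after the 1st (31 − 1).
Full months from April 2057 through October 2059 contribute their day counts.
Then 28 days into November 2059.
Total: 30 + 30 + 31 + 30 + 31 + 31 + 30 + 31 + 30 + 31 + 31 + 28 + 31 + 30 + 31 + 30 + 31 + 31 + 30 + 31 + 30 + 31 + 31 + 28 + 31 + 30 + 31 + 30 + 31 + 31 + 30 + 31 + 28 = 1002.
The subtraction is earlier − later, so the result is −1002 → -1002.

-1002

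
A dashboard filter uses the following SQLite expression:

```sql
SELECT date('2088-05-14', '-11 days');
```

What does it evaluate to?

Going back 11 days within May lands on 2088-05-03.

2088-05-03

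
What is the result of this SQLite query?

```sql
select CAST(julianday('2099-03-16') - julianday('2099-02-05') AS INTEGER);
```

39

23 days remain in February 2099 after the 5th (28 − 5).
Then 16 days into March 2099.
Total: 23 + 16 = 39.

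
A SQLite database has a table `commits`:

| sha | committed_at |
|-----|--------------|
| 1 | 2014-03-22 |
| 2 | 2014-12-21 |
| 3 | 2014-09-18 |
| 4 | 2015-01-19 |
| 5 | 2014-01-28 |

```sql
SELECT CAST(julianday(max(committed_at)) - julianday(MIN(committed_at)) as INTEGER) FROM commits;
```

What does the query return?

356

MIN = 2014-01-28, MAX = 2015-01-19.
3 days remain in January 2014 after the 28th (31 − 28).
Full months from February 2014 through December 2014 contribute their day counts.
Then 19 days into January 2015.
Total: 3 + 28 + 31 + 30 + 31 + 30 + 31 + 31 + 30 + 31 + 30 + 31 + 19 = 356.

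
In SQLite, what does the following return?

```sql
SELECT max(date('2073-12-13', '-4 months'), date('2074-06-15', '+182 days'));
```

2074-12-14

date('2073-12-13', '-4 months') → 2073-08-13.
date('2074-06-15', '+182 days') → 2074-12-14.
Later of the two is 2074-12-14.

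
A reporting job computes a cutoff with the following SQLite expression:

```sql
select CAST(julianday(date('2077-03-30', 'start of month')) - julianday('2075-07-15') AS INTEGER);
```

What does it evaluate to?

`start of month` rewinds 2077-03-30 to 2077-03-01.
16 days remain in July 2075 after the 15th (31 − 15).
Full months from August 2075 through February 2077 contribute their day counts.
Then 1 day into March 2077.
Total: 16 + 31 + 30 + 31 + 30 + 31 + 31 + 29 + 31 + 30 + 31 + 30 + 31 + 31 + 30 + 31 + 30 + 31 + 31 + 28 + 1 = 595.

595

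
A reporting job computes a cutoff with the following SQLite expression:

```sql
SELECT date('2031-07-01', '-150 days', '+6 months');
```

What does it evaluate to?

2031-08-01

Applying '-150 days' to 2031-07-01: counting 150 days back gives 2031-02-01.
Adding +6 months to 2031-02-01 gives 2031-08-01.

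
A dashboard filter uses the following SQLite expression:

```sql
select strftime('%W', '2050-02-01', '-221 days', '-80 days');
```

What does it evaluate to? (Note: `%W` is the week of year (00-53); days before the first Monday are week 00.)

First apply '-221 days', '-80 days': 2050-02-01 → 2049-04-06.
2049-04-06 is a Tuesday. SQLite's %W counts Mondays since the year started; the result is 14.

14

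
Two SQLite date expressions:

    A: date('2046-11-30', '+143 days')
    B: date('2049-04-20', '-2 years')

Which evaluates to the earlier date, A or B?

B

A = 2047-04-22.
B = 2047-04-20.
B is earlier.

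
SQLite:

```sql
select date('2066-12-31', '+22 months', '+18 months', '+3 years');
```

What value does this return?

Adding +22 months to 2066-12-31 gives 2068-10-31.
Adding +18 months to 2068-10-31 targets 2070-04-31. April 2070 has only 30 days, so SQLite normalizes the 1-day overflow forward to 2070-05-01.
Adding +3 years to 2070-05-01 gives 2073-05-01.

2073-05-01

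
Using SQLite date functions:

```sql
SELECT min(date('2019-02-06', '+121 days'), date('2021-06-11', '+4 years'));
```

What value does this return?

date('2019-02-06', '+121 days') → 2019-06-07.
date('2021-06-11', '+4 years') → 2025-06-11.
Earlier of the two is 2019-06-07.

2019-06-07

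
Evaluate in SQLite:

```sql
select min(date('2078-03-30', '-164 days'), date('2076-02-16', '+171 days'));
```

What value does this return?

date('2078-03-30', '-164 days') → 2077-10-17.
date('2076-02-16', '+171 days') → 2076-08-05.
Earlier of the two is 2076-08-05.

2076-08-05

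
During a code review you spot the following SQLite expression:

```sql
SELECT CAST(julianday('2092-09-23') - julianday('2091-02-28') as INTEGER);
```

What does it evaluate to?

0 days remain in February 2091 after the 28th (28 − 28).
Full months from March 2091 through August 2092 contribute their day counts.
Then 23 days into September 2092.
Total: 0 + 31 + 30 + 31 + 30 + 31 + 31 + 30 + 31 + 30 + 31 + 31 + 29 + 31 + 30 + 31 + 30 + 31 + 31 + 23 = 573.

573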